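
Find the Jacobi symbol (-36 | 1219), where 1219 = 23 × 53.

-1

First reduce: -36 ≡ 1183 (mod 1219).
Reciprocity: 1183 ≡ 3 and 1219 ≡ 3 (mod 4), so (1183/1219) = −(1219/1183).
Reduce top mod 1183: now compute (36/1183).
Pull out 2^2: since 1183 ≡ 7 (mod 8), (2/1183) = +1, so (2/1183)^2 = +1.
Reciprocity: 9 ≡ 1 and 1183 ≡ 3 (mod 4), so (9/1183) = +(1183/9).
Reduce top mod 9: now compute (4/9).
Pull out 2^2: since 9 ≡ 1 (mod 8), (2/9) = +1, so (2/9)^2 = +1.
Reached (1/9) = 1. Collecting the sign flips along the way, the symbol is -1.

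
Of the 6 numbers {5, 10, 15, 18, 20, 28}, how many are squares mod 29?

(5/29) = +1 → QR.
(10/29) = -1 → non-residue.
(15/29) = -1 → non-residue.
(18/29) = -1 → non-residue.
(20/29) = +1 → QR.
(28/29) = +1 → QR.
Total quadratic residues among the 6: 3.

3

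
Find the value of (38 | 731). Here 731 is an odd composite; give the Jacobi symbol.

Pull out 2: since 731 ≡ 3 (mod 8), (2/731) = -1.
Reciprocity: 19 ≡ 3 and 731 ≡ 3 (mod 4), so (19/731) = −(731/19).
Reduce top mod 19: now compute (9/19).
Reciprocity: 9 ≡ 1 and 19 ≡ 3 (mod 4), so (9/19) = +(19/9).
Reduce top mod 9: now compute (1/9).
Reached (1/9) = 1. Collecting the sign flips along the way, the symbol is +1.

1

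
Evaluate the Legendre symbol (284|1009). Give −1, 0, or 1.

Euler's criterion: (284/1009) ≡ 284^504 (mod 1009).
284^2 ≡ 945 (mod 1009)
284^4 ≡ 60 (mod 1009)
284^8 ≡ 573 (mod 1009)
284^16 ≡ 404 (mod 1009)
284^32 ≡ 767 (mod 1009)
284^64 ≡ 42 (mod 1009)
284^128 ≡ 755 (mod 1009)
284^256 ≡ 949 (mod 1009)
284^504 = 284^(256+128+64+32+16+8) ≡ 1 (mod 1009).
Result is 1, so (284/1009) = 1.

1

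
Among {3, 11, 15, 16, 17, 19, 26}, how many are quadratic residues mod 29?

(3/29) = -1 → non-residue.
(11/29) = -1 → non-residue.
(15/29) = -1 → non-residue.
(16/29) = +1 → QR.
(17/29) = -1 → non-residue.
(19/29) = -1 → non-residue.
(26/29) = -1 → non-residue.
Total quadratic residues among the 7: 1.

1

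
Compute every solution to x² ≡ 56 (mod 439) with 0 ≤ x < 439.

Since 439 ≡ 3 (mod 4), a square root of 56 is 56^((439+1)/4) = 56^110 mod 439.
Repeated squaring: 56^2≡63, 56^4≡18, 56^8≡324, 56^16≡55, 56^32≡391, 56^64≡109 (mod 439).
56^110 = 56^(64+32+8+4+2) ≡ 345 (mod 439).
Check: 345² = 119025 ≡ 56 (mod 439). The two roots are 94 and 345.

94, 345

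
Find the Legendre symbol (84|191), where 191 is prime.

-1

Pull out 2^2: since 191 ≡ 7 (mod 8), (2/191) = +1, so (2/191)^2 = +1.
Reciprocity: 21 ≡ 1 and 191 ≡ 3 (mod 4), so (21/191) = +(191/21).
Reduce top mod 21: now compute (2/21).
Pull out 2: since 21 ≡ 5 (mod 8), (2/21) = -1.
Reached (1/21) = 1. Collecting the sign flips along the way, the symbol is -1.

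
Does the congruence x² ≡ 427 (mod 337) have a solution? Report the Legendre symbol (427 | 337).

-1

Euler's criterion: (427/337) ≡ 90^168 (mod 337).
90^2 ≡ 12 (mod 337)
90^4 ≡ 144 (mod 337)
90^8 ≡ 179 (mod 337)
90^16 ≡ 26 (mod 337)
90^32 ≡ 2 (mod 337)
90^64 ≡ 4 (mod 337)
90^128 ≡ 16 (mod 337)
90^168 = 90^(128+32+8) ≡ 336 (mod 337).
Result is 336 ≡ −1, so (427/337) = −1.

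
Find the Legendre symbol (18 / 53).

-1

Pull out 2: since 53 ≡ 5 (mod 8), (2/53) = -1.
Reciprocity: 9 ≡ 1 and 53 ≡ 1 (mod 4), so (9/53) = +(53/9).
Reduce top mod 9: now compute (8/9).
Pull out 2^3: since 9 ≡ 1 (mod 8), (2/9) = +1, so (2/9)^3 = +1.
Reached (1/9) = 1. Collecting the sign flips along the way, the symbol is -1.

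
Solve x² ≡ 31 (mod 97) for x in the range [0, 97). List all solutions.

15, 82

97 ≡ 1 (mod 4), so we find a root by search.
Trying successive values, 15² = 225 ≡ 31 (mod 97). The other root is 97 − 15 = 82.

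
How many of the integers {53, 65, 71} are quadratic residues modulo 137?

1

(53/137) = -1 → non-residue.
(65/137) = +1 → QR.
(71/137) = -1 → non-residue.
Total quadratic residues among the 3: 1.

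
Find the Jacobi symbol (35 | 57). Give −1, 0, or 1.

Reciprocity: 35 ≡ 3 and 57 ≡ 1 (mod 4), so (35/57) = +(57/35).
Reduce top mod 35: now compute (22/35).
Pull out 2: since 35 ≡ 3 (mod 8), (2/35) = -1.
Reciprocity: 11 ≡ 3 and 35 ≡ 3 (mod 4), so (11/35) = −(35/11).
Reduce top mod 11: now compute (2/11).
Pull out 2: since 11 ≡ 3 (mod 8), (2/11) = -1.
Reached (1/11) = 1. Collecting the sign flips along the way, the symbol is -1.

-1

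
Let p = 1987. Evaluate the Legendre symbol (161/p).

-1

Reciprocity: 161 ≡ 1 and 1987 ≡ 3 (mod 4), so (161/1987) = +(1987/161).
Reduce top mod 161: now compute (55/161).
Reciprocity: 55 ≡ 3 and 161 ≡ 1 (mod 4), so (55/161) = +(161/55).
Reduce top mod 55: now compute (51/55).
Reciprocity: 51 ≡ 3 and 55 ≡ 3 (mod 4), so (51/55) = −(55/51).
Reduce top mod 51: now compute (4/51).
Pull out 2^2: since 51 ≡ 3 (mod 8), (2/51) = -1, so (2/51)^2 = +1.
Reached (1/51) = 1. Collecting the sign flips along the way, the symbol is -1.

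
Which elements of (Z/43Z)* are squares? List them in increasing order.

Square k = 1,…,21 (k and 43−k give the same square):
1²=1, 2²=4, 3²=9, 4²=16, 5²=25, 6²=36, 7²≡6, 8²≡21, 9²≡38, 10²≡14, 11²≡35, 12²≡15, 13²≡40, 14²≡24, 15²≡10, 16²≡41, 17²≡31, 18²≡23, 19²≡17, 20²≡13, 21²≡11 (mod 43).
So the quadratic residues mod 43 are {1, 4, 6, 9, 10, 11, 13, 14, 15, 16, 17, 21, 23, 24, 25, 31, 35, 36, 38, 40, 41}.

1,4,6,9,10,11,13,14,15,16,17,21,23,24,25,31,35,36,38,40,41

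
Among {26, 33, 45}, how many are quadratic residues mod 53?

0

(26/53) = -1 → non-residue.
(33/53) = -1 → non-residue.
(45/53) = -1 → non-residue.
Total quadratic residues among the 3: 0.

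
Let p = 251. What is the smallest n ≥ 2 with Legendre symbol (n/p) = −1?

2

(2/251) = −1, so 2 is the smallest positive non-residue mod 251.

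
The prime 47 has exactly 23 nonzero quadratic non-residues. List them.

Square k = 1,…,23 (k and 47−k give the same square):
1²=1, 2²=4, 3²=9, 4²=16, 5²=25, 6²=36, 7²≡2, 8²≡17, 9²≡34, 10²≡6, 11²≡27, 12²≡3, 13²≡28, 14²≡8, 15²≡37, 16²≡21, 17²≡7, 18²≡42, 19²≡32, 20²≡24, 21²≡18, 22²≡14, 23²≡12 (mod 47).
The residues are {1, 2, 3, 4, 6, 7, 8, 9, 12, 14, 16, 17, 18, 21, 24, 25, 27, 28, 32, 34, 36, 37, 42}; the non-residues are the remaining 23 nonzero classes.

5, 10, 11, 13, 15, 19, 20, 22, 23, 26, 29, 30, 31, 33, 35, 38, 39, 40, 41, 43, 44, 45, 46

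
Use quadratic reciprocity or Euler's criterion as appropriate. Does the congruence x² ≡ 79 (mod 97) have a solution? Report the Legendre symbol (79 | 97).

1

Reciprocity: 79 ≡ 3 and 97 ≡ 1 (mod 4), so (79/97) = +(97/79).
Reduce top mod 79: now compute (18/79).
Pull out 2: since 79 ≡ 7 (mod 8), (2/79) = +1.
Reciprocity: 9 ≡ 1 and 79 ≡ 3 (mod 4), so (9/79) = +(79/9).
Reduce top mod 9: now compute (7/9).
Reciprocity: 7 ≡ 3 and 9 ≡ 1 (mod 4), so (7/9) = +(9/7).
Reduce top mod 7: now compute (2/7).
Pull out 2: since 7 ≡ 7 (mod 8), (2/7) = +1.
Reached (1/7) = 1. Collecting the sign flips along the way, the symbol is +1.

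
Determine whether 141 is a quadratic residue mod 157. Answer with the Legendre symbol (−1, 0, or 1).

1

Reciprocity: 141 ≡ 1 and 157 ≡ 1 (mod 4), so (141/157) = +(157/141).
Reduce top mod 141: now compute (16/141).
Pull out 2^4: since 141 ≡ 5 (mod 8), (2/141) = -1, so (2/141)^4 = +1.
Reached (1/141) = 1. Collecting the sign flips along the way, the symbol is +1.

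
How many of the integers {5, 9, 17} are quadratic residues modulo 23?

(5/23) = -1 → non-residue.
(9/23) = +1 → QR.
(17/23) = -1 → non-residue.
Total quadratic residues among the 3: 1.

1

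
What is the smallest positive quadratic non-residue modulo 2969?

(2/2969) = +1, so 2 is a residue.
(3/2969) = −1, so 3 is the smallest positive non-residue mod 2969.

3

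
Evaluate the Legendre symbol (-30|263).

1

First reduce: -30 ≡ 233 (mod 263).
Reciprocity: 233 ≡ 1 and 263 ≡ 3 (mod 4), so (233/263) = +(263/233).
Reduce top mod 233: now compute (30/233).
Pull out 2: since 233 ≡ 1 (mod 8), (2/233) = +1.
Reciprocity: 15 ≡ 3 and 233 ≡ 1 (mod 4), so (15/233) = +(233/15).
Reduce top mod 15: now compute (8/15).
Pull out 2^3: since 15 ≡ 7 (mod 8), (2/15) = +1, so (2/15)^3 = +1.
Reached (1/15) = 1. Collecting the sign flips along the way, the symbol is +1.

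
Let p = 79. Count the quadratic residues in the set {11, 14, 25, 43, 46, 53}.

(11/79) = +1 → QR.
(14/79) = -1 → non-residue.
(25/79) = +1 → QR.
(43/79) = -1 → non-residue.
(46/79) = +1 → QR.
(53/79) = -1 → non-residue.
Total quadratic residues among the 6: 3.

3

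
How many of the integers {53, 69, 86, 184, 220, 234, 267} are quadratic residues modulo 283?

1

(53/283) = -1 → non-residue.
(69/283) = -1 → non-residue.
(86/283) = +1 → QR.
(184/283) = -1 → non-residue.
(220/283) = -1 → non-residue.
(234/283) = -1 → non-residue.
(267/283) = -1 → non-residue.
Total quadratic residues among the 7: 1.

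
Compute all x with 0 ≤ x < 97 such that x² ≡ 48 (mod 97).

97 ≡ 1 (mod 4), so we find a root by search.
Trying successive values, 40² = 1600 ≡ 48 (mod 97). The other root is 97 − 40 = 57.

40, 57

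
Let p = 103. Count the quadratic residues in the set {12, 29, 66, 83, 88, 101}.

(12/103) = -1 → non-residue.
(29/103) = +1 → QR.
(66/103) = +1 → QR.
(83/103) = +1 → QR.
(88/103) = -1 → non-residue.
(101/103) = -1 → non-residue.
Total quadratic residues among the 6: 3.

3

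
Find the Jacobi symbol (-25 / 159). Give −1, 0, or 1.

First reduce: -25 ≡ 134 (mod 159).
Pull out 2: since 159 ≡ 7 (mod 8), (2/159) = +1.
Reciprocity: 67 ≡ 3 and 159 ≡ 3 (mod 4), so (67/159) = −(159/67).
Reduce top mod 67: now compute (25/67).
Reciprocity: 25 ≡ 1 and 67 ≡ 3 (mod 4), so (25/67) = +(67/25).
Reduce top mod 25: now compute (17/25).
Reciprocity: 17 ≡ 1 and 25 ≡ 1 (mod 4), so (17/25) = +(25/17).
Reduce top mod 17: now compute (8/17).
Pull out 2^3: since 17 ≡ 1 (mod 8), (2/17) = +1, so (2/17)^3 = +1.
Reached (1/17) = 1. Collecting the sign flips along the way, the symbol is -1.

-1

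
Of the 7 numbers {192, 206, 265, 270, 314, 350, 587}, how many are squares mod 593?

(192/593) = -1 → non-residue.
(206/593) = -1 → non-residue.
(265/593) = -1 → non-residue.
(270/593) = +1 → QR.
(314/593) = +1 → QR.
(350/593) = -1 → non-residue.
(587/593) = -1 → non-residue.
Total quadratic residues among the 7: 2.

2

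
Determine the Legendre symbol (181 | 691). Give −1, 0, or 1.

1

Reciprocity: 181 ≡ 1 and 691 ≡ 3 (mod 4), so (181/691) = +(691/181).
Reduce top mod 181: now compute (148/181).
Pull out 2^2: since 181 ≡ 5 (mod 8), (2/181) = -1, so (2/181)^2 = +1.
Reciprocity: 37 ≡ 1 and 181 ≡ 1 (mod 4), so (37/181) = +(181/37).
Reduce top mod 37: now compute (33/37).
Reciprocity: 33 ≡ 1 and 37 ≡ 1 (mod 4), so (33/37) = +(37/33).
Reduce top mod 33: now compute (4/33).
Pull out 2^2: since 33 ≡ 1 (mod 8), (2/33) = +1, so (2/33)^2 = +1.
Reached (1/33) = 1. Collecting the sign flips along the way, the symbol is +1.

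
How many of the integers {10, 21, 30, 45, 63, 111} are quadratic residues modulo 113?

3

(10/113) = -1 → non-residue.
(21/113) = -1 → non-residue.
(30/113) = +1 → QR.
(45/113) = -1 → non-residue.
(63/113) = +1 → QR.
(111/113) = +1 → QR.
Total quadratic residues among the 6: 3.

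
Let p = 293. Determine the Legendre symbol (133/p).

1

Reciprocity: 133 ≡ 1 and 293 ≡ 1 (mod 4), so (133/293) = +(293/133).
Reduce top mod 133: now compute (27/133).
Reciprocity: 27 ≡ 3 and 133 ≡ 1 (mod 4), so (27/133) = +(133/27).
Reduce top mod 27: now compute (25/27).
Reciprocity: 25 ≡ 1 and 27 ≡ 3 (mod 4), so (25/27) = +(27/25).
Reduce top mod 25: now compute (2/25).
Pull out 2: since 25 ≡ 1 (mod 8), (2/25) = +1.
Reached (1/25) = 1. Collecting the sign flips along the way, the symbol is +1.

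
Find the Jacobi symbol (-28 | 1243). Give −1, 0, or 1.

First reduce: -28 ≡ 1215 (mod 1243).
Reciprocity: 1215 ≡ 3 and 1243 ≡ 3 (mod 4), so (1215/1243) = −(1243/1215).
Reduce top mod 1215: now compute (28/1215).
Pull out 2^2: since 1215 ≡ 7 (mod 8), (2/1215) = +1, so (2/1215)^2 = +1.
Reciprocity: 7 ≡ 3 and 1215 ≡ 3 (mod 4), so (7/1215) = −(1215/7).
Reduce top mod 7: now compute (4/7).
Pull out 2^2: since 7 ≡ 7 (mod 8), (2/7) = +1, so (2/7)^2 = +1.
Reached (1/7) = 1. Collecting the sign flips along the way, the symbol is +1.

1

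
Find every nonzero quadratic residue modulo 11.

1,3,4,5,9

Square k = 1,…,5 (k and 11−k give the same square):
1²=1, 2²=4, 3²=9, 4²≡5, 5²≡3 (mod 11).
So the quadratic residues mod 11 are {1, 3, 4, 5, 9}.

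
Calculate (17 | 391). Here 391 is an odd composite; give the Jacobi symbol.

Reciprocity: 17 ≡ 1 and 391 ≡ 3 (mod 4), so (17/391) = +(391/17).
Reduce top mod 17: now compute (0/17).
Top reduces to 0: gcd > 1, so the symbol is 0.

0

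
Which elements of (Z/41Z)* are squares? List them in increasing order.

Square k = 1,…,20 (k and 41−k give the same square):
1²=1, 2²=4, 3²=9, 4²=16, 5²=25, 6²=36, 7²≡8, 8²≡23, 9²≡40, 10²≡18, 11²≡39, 12²≡21, 13²≡5, 14²≡32, 15²≡20, 16²≡10, 17²≡2, 18²≡37, 19²≡33, 20²≡31 (mod 41).
So the quadratic residues mod 41 are {1, 2, 4, 5, 8, 9, 10, 16, 18, 20, 21, 23, 25, 31, 32, 33, 36, 37, 39, 40}.

1,2,4,5,8,9,10,16,18,20,21,23,25,31,32,33,36,37,39,40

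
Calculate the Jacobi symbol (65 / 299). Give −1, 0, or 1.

Reciprocity: 65 ≡ 1 and 299 ≡ 3 (mod 4), so (65/299) = +(299/65).
Reduce top mod 65: now compute (39/65).
Reciprocity: 39 ≡ 3 and 65 ≡ 1 (mod 4), so (39/65) = +(65/39).
Reduce top mod 39: now compute (26/39).
Pull out 2: since 39 ≡ 7 (mod 8), (2/39) = +1.
Reciprocity: 13 ≡ 1 and 39 ≡ 3 (mod 4), so (13/39) = +(39/13).
Reduce top mod 13: now compute (0/13).
Top reduces to 0: gcd > 1, so the symbol is 0.

0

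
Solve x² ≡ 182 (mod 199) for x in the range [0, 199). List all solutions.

88, 111

Since 199 ≡ 3 (mod 4), a square root of 182 is 182^((199+1)/4) = 182^50 mod 199.
Repeated squaring: 182^2≡90, 182^4≡140, 182^8≡98, 182^16≡52, 182^32≡117 (mod 199).
182^50 = 182^(32+16+2) ≡ 111 (mod 199).
Check: 111² = 12321 ≡ 182 (mod 199). The two roots are 88 and 111.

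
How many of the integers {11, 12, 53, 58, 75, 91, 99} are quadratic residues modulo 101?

1

(11/101) = -1 → non-residue.
(12/101) = -1 → non-residue.
(53/101) = -1 → non-residue.
(58/101) = +1 → QR.
(75/101) = -1 → non-residue.
(91/101) = -1 → non-residue.
(99/101) = -1 → non-residue.
Total quadratic residues among the 7: 1.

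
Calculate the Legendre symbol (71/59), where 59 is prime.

1

Euler's criterion: (71/59) ≡ 12^29 (mod 59).
12^2 ≡ 26 (mod 59)
12^4 ≡ 27 (mod 59)
12^8 ≡ 21 (mod 59)
12^16 ≡ 28 (mod 59)
12^29 = 12^(16+8+4+1) ≡ 1 (mod 59).
Result is 1, so (71/59) = 1.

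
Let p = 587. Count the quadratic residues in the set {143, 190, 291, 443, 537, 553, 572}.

(143/587) = +1 → QR.
(190/587) = -1 → non-residue.
(291/587) = -1 → non-residue.
(443/587) = -1 → non-residue.
(537/587) = +1 → QR.
(553/587) = +1 → QR.
(572/587) = +1 → QR.
Total quadratic residues among the 7: 4.

4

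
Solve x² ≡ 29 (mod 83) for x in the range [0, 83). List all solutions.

Since 83 ≡ 3 (mod 4), a square root of 29 is 29^((83+1)/4) = 29^21 mod 83.
Repeated squaring: 29^2≡11, 29^4≡38, 29^8≡33, 29^16≡10 (mod 83).
29^21 = 29^(16+4+1) ≡ 64 (mod 83).
Check: 64² = 4096 ≡ 29 (mod 83). The two roots are 19 and 64.

19, 64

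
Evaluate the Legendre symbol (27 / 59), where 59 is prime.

1

Reciprocity: 27 ≡ 3 and 59 ≡ 3 (mod 4), so (27/59) = −(59/27).
Reduce top mod 27: now compute (5/27).
Reciprocity: 5 ≡ 1 and 27 ≡ 3 (mod 4), so (5/27) = +(27/5).
Reduce top mod 5: now compute (2/5).
Pull out 2: since 5 ≡ 5 (mod 8), (2/5) = -1.
Reached (1/5) = 1. Collecting the sign flips along the way, the symbol is +1.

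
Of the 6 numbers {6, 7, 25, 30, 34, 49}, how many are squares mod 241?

4

(6/241) = +1 → QR.
(7/241) = -1 → non-residue.
(25/241) = +1 → QR.
(30/241) = +1 → QR.
(34/241) = -1 → non-residue.
(49/241) = +1 → QR.
Total quadratic residues among the 6: 4.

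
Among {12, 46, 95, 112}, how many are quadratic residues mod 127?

(12/127) = -1 → non-residue.
(46/127) = -1 → non-residue.
(95/127) = -1 → non-residue.
(112/127) = -1 → non-residue.
Total quadratic residues among the 4: 0.

0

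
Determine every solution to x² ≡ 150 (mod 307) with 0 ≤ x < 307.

Since 307 ≡ 3 (mod 4), a square root of 150 is 150^((307+1)/4) = 150^77 mod 307.
Repeated squaring: 150^2≡89, 150^4≡246, 150^8≡37, 150^16≡141, 150^32≡233, 150^64≡257 (mod 307).
150^77 = 150^(64+8+4+1) ≡ 134 (mod 307).
Check: 134² = 17956 ≡ 150 (mod 307). The two roots are 134 and 173.

134, 173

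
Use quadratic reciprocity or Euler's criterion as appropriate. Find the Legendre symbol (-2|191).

Euler's criterion: (-2/191) ≡ 189^95 (mod 191).
189^2 ≡ 4 (mod 191)
189^4 ≡ 16 (mod 191)
189^8 ≡ 65 (mod 191)
189^16 ≡ 23 (mod 191)
189^32 ≡ 147 (mod 191)
189^64 ≡ 26 (mod 191)
189^95 = 189^(64+16+8+4+2+1) ≡ 190 (mod 191).
Result is 190 ≡ −1, so (-2/191) = −1.

-1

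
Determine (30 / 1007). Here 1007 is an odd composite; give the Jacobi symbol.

Pull out 2: since 1007 ≡ 7 (mod 8), (2/1007) = +1.
Reciprocity: 15 ≡ 3 and 1007 ≡ 3 (mod 4), so (15/1007) = −(1007/15).
Reduce top mod 15: now compute (2/15).
Pull out 2: since 15 ≡ 7 (mod 8), (2/15) = +1.
Reached (1/15) = 1. Collecting the sign flips along the way, the symbol is -1.

-1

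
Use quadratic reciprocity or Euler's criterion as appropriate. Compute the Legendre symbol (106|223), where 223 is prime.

Euler's criterion: (106/223) ≡ 106^111 (mod 223).
106^2 ≡ 86 (mod 223)
106^4 ≡ 37 (mod 223)
106^8 ≡ 31 (mod 223)
106^16 ≡ 69 (mod 223)
106^32 ≡ 78 (mod 223)
106^64 ≡ 63 (mod 223)
106^111 = 106^(64+32+8+4+2+1) ≡ 1 (mod 223).
Result is 1, so (106/223) = 1.

1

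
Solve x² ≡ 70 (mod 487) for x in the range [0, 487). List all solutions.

Since 487 ≡ 3 (mod 4), a square root of 70 is 70^((487+1)/4) = 70^122 mod 487.
Repeated squaring: 70^2≡30, 70^4≡413, 70^8≡119, 70^16≡38, 70^32≡470, 70^64≡289 (mod 487).
70^122 = 70^(64+32+16+8+2) ≡ 393 (mod 487).
Check: 393² = 154449 ≡ 70 (mod 487). The two roots are 94 and 393.

94, 393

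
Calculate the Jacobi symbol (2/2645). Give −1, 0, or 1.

-1

Pull out 2: since 2645 ≡ 5 (mod 8), (2/2645) = -1.
Reached (1/2645) = 1. Collecting the sign flips along the way, the symbol is -1.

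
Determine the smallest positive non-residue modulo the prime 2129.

3

(2/2129) = +1, so 2 is a residue.
(3/2129) = −1, so 3 is the smallest positive non-residue mod 2129.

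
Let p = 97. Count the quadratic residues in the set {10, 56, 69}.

0

(10/97) = -1 → non-residue.
(56/97) = -1 → non-residue.
(69/97) = -1 → non-residue.
Total quadratic residues among the 3: 0.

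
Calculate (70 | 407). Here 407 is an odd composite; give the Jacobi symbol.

Pull out 2: since 407 ≡ 7 (mod 8), (2/407) = +1.
Reciprocity: 35 ≡ 3 and 407 ≡ 3 (mod 4), so (35/407) = −(407/35).
Reduce top mod 35: now compute (22/35).
Pull out 2: since 35 ≡ 3 (mod 8), (2/35) = -1.
Reciprocity: 11 ≡ 3 and 35 ≡ 3 (mod 4), so (11/35) = −(35/11).
Reduce top mod 11: now compute (2/11).
Pull out 2: since 11 ≡ 3 (mod 8), (2/11) = -1.
Reached (1/11) = 1. Collecting the sign flips along the way, the symbol is +1.

1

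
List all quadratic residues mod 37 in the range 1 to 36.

1 3 4 7 9 10 11 12 16 21 25 26 27 28 30 33 34 36

Square k = 1,…,18 (k and 37−k give the same square):
1²=1, 2²=4, 3²=9, 4²=16, 5²=25, 6²=36, 7²≡12, 8²≡27, 9²≡7, 10²≡26, 11²≡10, 12²≡33, 13²≡21, 14²≡11, 15²≡3, 16²≡34, 17²≡30, 18²≡28 (mod 37).
So the quadratic residues mod 37 are {1, 3, 4, 7, 9, 10, 11, 12, 16, 21, 25, 26, 27, 28, 30, 33, 34, 36}.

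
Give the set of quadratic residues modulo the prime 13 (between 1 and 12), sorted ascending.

1, 3, 4, 9, 10, 12

Square k = 1,…,6 (k and 13−k give the same square):
1²=1, 2²=4, 3²=9, 4²≡3, 5²≡12, 6²≡10 (mod 13).
So the quadratic residues mod 13 are {1, 3, 4, 9, 10, 12}.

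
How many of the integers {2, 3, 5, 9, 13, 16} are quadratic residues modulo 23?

(2/23) = +1 → QR.
(3/23) = +1 → QR.
(5/23) = -1 → non-residue.
(9/23) = +1 → QR.
(13/23) = +1 → QR.
(16/23) = +1 → QR.
Total quadratic residues among the 6: 5.

5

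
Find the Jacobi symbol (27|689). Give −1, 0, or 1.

-1

Reciprocity: 27 ≡ 3 and 689 ≡ 1 (mod 4), so (27/689) = +(689/27).
Reduce top mod 27: now compute (14/27).
Pull out 2: since 27 ≡ 3 (mod 8), (2/27) = -1.
Reciprocity: 7 ≡ 3 and 27 ≡ 3 (mod 4), so (7/27) = −(27/7).
Reduce top mod 7: now compute (6/7).
Pull out 2: since 7 ≡ 7 (mod 8), (2/7) = +1.
Reciprocity: 3 ≡ 3 and 7 ≡ 3 (mod 4), so (3/7) = −(7/3).
Reduce top mod 3: now compute (1/3).
Reached (1/3) = 1. Collecting the sign flips along the way, the symbol is -1.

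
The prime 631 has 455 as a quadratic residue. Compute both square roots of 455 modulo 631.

Since 631 ≡ 3 (mod 4), a square root of 455 is 455^((631+1)/4) = 455^158 mod 631.
Repeated squaring: 455^2≡57, 455^4≡94, 455^8≡2, 455^16≡4, 455^32≡16, 455^64≡256, 455^128≡543 (mod 631).
455^158 = 455^(128+16+8+4+2) ≡ 86 (mod 631).
Check: 86² = 7396 ≡ 455 (mod 631). The two roots are 86 and 545.

86, 545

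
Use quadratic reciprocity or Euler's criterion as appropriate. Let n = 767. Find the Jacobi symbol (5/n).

Reciprocity: 5 ≡ 1 and 767 ≡ 3 (mod 4), so (5/767) = +(767/5).
Reduce top mod 5: now compute (2/5).
Pull out 2: since 5 ≡ 5 (mod 8), (2/5) = -1.
Reached (1/5) = 1. Collecting the sign flips along the way, the symbol is -1.

-1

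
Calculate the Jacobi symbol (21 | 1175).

1

Reciprocity: 21 ≡ 1 and 1175 ≡ 3 (mod 4), so (21/1175) = +(1175/21).
Reduce top mod 21: now compute (20/21).
Pull out 2^2: since 21 ≡ 5 (mod 8), (2/21) = -1, so (2/21)^2 = +1.
Reciprocity: 5 ≡ 1 and 21 ≡ 1 (mod 4), so (5/21) = +(21/5).
Reduce top mod 5: now compute (1/5).
Reached (1/5) = 1. Collecting the sign flips along the way, the symbol is +1.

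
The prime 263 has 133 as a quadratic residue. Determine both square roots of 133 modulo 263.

Since 263 ≡ 3 (mod 4), a square root of 133 is 133^((263+1)/4) = 133^66 mod 263.
Repeated squaring: 133^2≡68, 133^4≡153, 133^8≡2, 133^16≡4, 133^32≡16, 133^64≡256 (mod 263).
133^66 = 133^(64+2) ≡ 50 (mod 263).
Check: 50² = 2500 ≡ 133 (mod 263). The two roots are 50 and 213.

50, 213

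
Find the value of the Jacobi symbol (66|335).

Pull out 2: since 335 ≡ 7 (mod 8), (2/335) = +1.
Reciprocity: 33 ≡ 1 and 335 ≡ 3 (mod 4), so (33/335) = +(335/33).
Reduce top mod 33: now compute (5/33).
Reciprocity: 5 ≡ 1 and 33 ≡ 1 (mod 4), so (5/33) = +(33/5).
Reduce top mod 5: now compute (3/5).
Reciprocity: 3 ≡ 3 and 5 ≡ 1 (mod 4), so (3/5) = +(5/3).
Reduce top mod 3: now compute (2/3).
Pull out 2: since 3 ≡ 3 (mod 8), (2/3) = -1.
Reached (1/3) = 1. Collecting the sign flips along the way, the symbol is -1.

-1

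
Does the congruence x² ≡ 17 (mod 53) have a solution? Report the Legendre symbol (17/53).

1

Reciprocity: 17 ≡ 1 and 53 ≡ 1 (mod 4), so (17/53) = +(53/17).
Reduce top mod 17: now compute (2/17).
Pull out 2: since 17 ≡ 1 (mod 8), (2/17) = +1.
Reached (1/17) = 1. Collecting the sign flips along the way, the symbol is +1.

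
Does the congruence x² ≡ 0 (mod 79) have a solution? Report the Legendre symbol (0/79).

Top reduces to 0: gcd > 1, so the symbol is 0.

0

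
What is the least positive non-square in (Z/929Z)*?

3

(2/929) = +1, so 2 is a residue.
(3/929) = −1, so 3 is the smallest positive non-residue mod 929.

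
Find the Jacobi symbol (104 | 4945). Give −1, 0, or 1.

-1

Pull out 2^3: since 4945 ≡ 1 (mod 8), (2/4945) = +1, so (2/4945)^3 = +1.
Reciprocity: 13 ≡ 1 and 4945 ≡ 1 (mod 4), so (13/4945) = +(4945/13).
Reduce top mod 13: now compute (5/13).
Reciprocity: 5 ≡ 1 and 13 ≡ 1 (mod 4), so (5/13) = +(13/5).
Reduce top mod 5: now compute (3/5).
Reciprocity: 3 ≡ 3 and 5 ≡ 1 (mod 4), so (3/5) = +(5/3).
Reduce top mod 3: now compute (2/3).
Pull out 2: since 3 ≡ 3 (mod 8), (2/3) = -1.
Reached (1/3) = 1. Collecting the sign flips along the way, the symbol is -1.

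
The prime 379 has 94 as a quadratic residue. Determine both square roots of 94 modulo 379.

Since 379 ≡ 3 (mod 4), a square root of 94 is 94^((379+1)/4) = 94^95 mod 379.
Repeated squaring: 94^2≡119, 94^4≡138, 94^8≡94, 94^16≡119, 94^32≡138, 94^64≡94 (mod 379).
94^95 = 94^(64+16+8+4+2+1) ≡ 138 (mod 379).
Check: 138² = 19044 ≡ 94 (mod 379). The two roots are 138 and 241.

138, 241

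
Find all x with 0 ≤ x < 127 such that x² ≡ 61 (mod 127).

51, 76

Since 127 ≡ 3 (mod 4), a square root of 61 is 61^((127+1)/4) = 61^32 mod 127.
Repeated squaring: 61^2≡38, 61^4≡47, 61^8≡50, 61^16≡87, 61^32≡76 (mod 127).
61^32 = 61^(32) ≡ 76 (mod 127).
Check: 76² = 5776 ≡ 61 (mod 127). The two roots are 51 and 76.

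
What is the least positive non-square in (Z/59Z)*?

(2/59) = −1, so 2 is the smallest positive non-residue mod 59.

2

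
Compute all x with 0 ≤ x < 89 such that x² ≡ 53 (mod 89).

26, 63

89 ≡ 1 (mod 4), so we find a root by search.
Trying successive values, 26² = 676 ≡ 53 (mod 89). The other root is 89 − 26 = 63.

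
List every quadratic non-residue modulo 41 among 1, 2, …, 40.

3, 6, 7, 11, 12, 13, 14, 15, 17, 19, 22, 24, 26, 27, 28, 29, 30, 34, 35, 38

Square k = 1,…,20 (k and 41−k give the same square):
1²=1, 2²=4, 3²=9, 4²=16, 5²=25, 6²=36, 7²≡8, 8²≡23, 9²≡40, 10²≡18, 11²≡39, 12²≡21, 13²≡5, 14²≡32, 15²≡20, 16²≡10, 17²≡2, 18²≡37, 19²≡33, 20²≡31 (mod 41).
The residues are {1, 2, 4, 5, 8, 9, 10, 16, 18, 20, 21, 23, 25, 31, 32, 33, 36, 37, 39, 40}; the non-residues are the remaining 20 nonzero classes.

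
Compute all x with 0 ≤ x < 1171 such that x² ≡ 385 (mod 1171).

440, 731

Since 1171 ≡ 3 (mod 4), a square root of 385 is 385^((1171+1)/4) = 385^293 mod 1171.
Repeated squaring: 385^2≡679, 385^4≡838, 385^8≡815, 385^16≡268, 385^32≡393, 385^64≡1048, 385^128≡1077, 385^256≡639 (mod 1171).
385^293 = 385^(256+32+4+1) ≡ 440 (mod 1171).
Check: 440² = 193600 ≡ 385 (mod 1171). The two roots are 440 and 731.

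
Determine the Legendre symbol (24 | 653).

1

Pull out 2^3: since 653 ≡ 5 (mod 8), (2/653) = -1, so (2/653)^3 = -1.
Reciprocity: 3 ≡ 3 and 653 ≡ 1 (mod 4), so (3/653) = +(653/3).
Reduce top mod 3: now compute (2/3).
Pull out 2: since 3 ≡ 3 (mod 8), (2/3) = -1.
Reached (1/3) = 1. Collecting the sign flips along the way, the symbol is +1.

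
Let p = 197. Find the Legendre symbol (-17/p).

Euler's criterion: (-17/197) ≡ 180^98 (mod 197).
180^2 ≡ 92 (mod 197)
180^4 ≡ 190 (mod 197)
180^8 ≡ 49 (mod 197)
180^16 ≡ 37 (mod 197)
180^32 ≡ 187 (mod 197)
180^64 ≡ 100 (mod 197)
180^98 = 180^(64+32+2) ≡ 196 (mod 197).
Result is 196 ≡ −1, so (-17/197) = −1.

-1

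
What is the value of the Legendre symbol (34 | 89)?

Euler's criterion: (34/89) ≡ 34^44 (mod 89).
34^2 ≡ 88 (mod 89)
34^4 ≡ 1 (mod 89)
34^8 ≡ 1 (mod 89)
34^16 ≡ 1 (mod 89)
34^32 ≡ 1 (mod 89)
34^44 = 34^(32+8+4) ≡ 1 (mod 89).
Result is 1, so (34/89) = 1.

1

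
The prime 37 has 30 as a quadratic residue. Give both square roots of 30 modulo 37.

17, 20

37 ≡ 1 (mod 4), so we find a root by search.
Trying successive values, 17² = 289 ≡ 30 (mod 37). The other root is 37 − 17 = 20.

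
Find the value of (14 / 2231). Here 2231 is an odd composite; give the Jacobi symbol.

Pull out 2: since 2231 ≡ 7 (mod 8), (2/2231) = +1.
Reciprocity: 7 ≡ 3 and 2231 ≡ 3 (mod 4), so (7/2231) = −(2231/7).
Reduce top mod 7: now compute (5/7).
Reciprocity: 5 ≡ 1 and 7 ≡ 3 (mod 4), so (5/7) = +(7/5).
Reduce top mod 5: now compute (2/5).
Pull out 2: since 5 ≡ 5 (mod 8), (2/5) = -1.
Reached (1/5) = 1. Collecting the sign flips along the way, the symbol is +1.

1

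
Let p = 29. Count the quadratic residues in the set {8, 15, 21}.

0

(8/29) = -1 → non-residue.
(15/29) = -1 → non-residue.
(21/29) = -1 → non-residue.
Total quadratic residues among the 3: 0.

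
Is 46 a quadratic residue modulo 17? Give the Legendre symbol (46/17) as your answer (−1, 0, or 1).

Euler's criterion: (46/17) ≡ 12^8 (mod 17).
12^2 ≡ 8 (mod 17)
12^4 ≡ 13 (mod 17)
12^8 ≡ 16 (mod 17)
12^8 = 12^(8) ≡ 16 (mod 17).
Result is 16 ≡ −1, so (46/17) = −1.

-1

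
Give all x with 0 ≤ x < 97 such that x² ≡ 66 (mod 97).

39, 58

97 ≡ 1 (mod 4), so we find a root by search.
Trying successive values, 39² = 1521 ≡ 66 (mod 97). The other root is 97 − 39 = 58.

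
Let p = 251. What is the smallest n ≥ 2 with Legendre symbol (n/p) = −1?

(2/251) = −1, so 2 is the smallest positive non-residue mod 251.

2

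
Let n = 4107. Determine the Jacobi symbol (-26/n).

1

First reduce: -26 ≡ 4081 (mod 4107).
Reciprocity: 4081 ≡ 1 and 4107 ≡ 3 (mod 4), so (4081/4107) = +(4107/4081).
Reduce top mod 4081: now compute (26/4081).
Pull out 2: since 4081 ≡ 1 (mod 8), (2/4081) = +1.
Reciprocity: 13 ≡ 1 and 4081 ≡ 1 (mod 4), so (13/4081) = +(4081/13).
Reduce top mod 13: now compute (12/13).
Pull out 2^2: since 13 ≡ 5 (mod 8), (2/13) = -1, so (2/13)^2 = +1.
Reciprocity: 3 ≡ 3 and 13 ≡ 1 (mod 4), so (3/13) = +(13/3).
Reduce top mod 3: now compute (1/3).
Reached (1/3) = 1. Collecting the sign flips along the way, the symbol is +1.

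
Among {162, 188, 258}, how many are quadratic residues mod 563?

2

(162/563) = -1 → non-residue.
(188/563) = +1 → QR.
(258/563) = +1 → QR.
Total quadratic residues among the 3: 2.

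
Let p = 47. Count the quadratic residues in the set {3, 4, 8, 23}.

(3/47) = +1 → QR.
(4/47) = +1 → QR.
(8/47) = +1 → QR.
(23/47) = -1 → non-residue.
Total quadratic residues among the 4: 3.

3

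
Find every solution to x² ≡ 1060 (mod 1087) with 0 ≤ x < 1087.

458, 629

Since 1087 ≡ 3 (mod 4), a square root of 1060 is 1060^((1087+1)/4) = 1060^272 mod 1087.
Repeated squaring: 1060^2≡729, 1060^4≡985, 1060^8≡621, 1060^16≡843, 1060^32≡838, 1060^64≡42, 1060^128≡677, 1060^256≡702 (mod 1087).
1060^272 = 1060^(256+16) ≡ 458 (mod 1087).
Check: 458² = 209764 ≡ 1060 (mod 1087). The two roots are 458 and 629.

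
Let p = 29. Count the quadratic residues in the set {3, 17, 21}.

0

(3/29) = -1 → non-residue.
(17/29) = -1 → non-residue.
(21/29) = -1 → non-residue.
Total quadratic residues among the 3: 0.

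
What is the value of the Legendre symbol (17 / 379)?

-1

Euler's criterion: (17/379) ≡ 17^189 (mod 379).
17^2 ≡ 289 (mod 379)
17^4 ≡ 141 (mod 379)
17^8 ≡ 173 (mod 379)
17^16 ≡ 367 (mod 379)
17^32 ≡ 144 (mod 379)
17^64 ≡ 270 (mod 379)
17^128 ≡ 132 (mod 379)
17^189 = 17^(128+32+16+8+4+1) ≡ 378 (mod 379).
Result is 378 ≡ −1, so (17/379) = −1.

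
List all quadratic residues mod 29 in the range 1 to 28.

1, 4, 5, 6, 7, 9, 13, 16, 20, 22, 23, 24, 25, 28

Square k = 1,…,14 (k and 29−k give the same square):
1²=1, 2²=4, 3²=9, 4²=16, 5²=25, 6²≡7, 7²≡20, 8²≡6, 9²≡23, 10²≡13, 11²≡5, 12²≡28, 13²≡24, 14²≡22 (mod 29).
So the quadratic residues mod 29 are {1, 4, 5, 6, 7, 9, 13, 16, 20, 22, 23, 24, 25, 28}.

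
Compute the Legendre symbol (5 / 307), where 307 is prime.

-1

Reciprocity: 5 ≡ 1 and 307 ≡ 3 (mod 4), so (5/307) = +(307/5).
Reduce top mod 5: now compute (2/5).
Pull out 2: since 5 ≡ 5 (mod 8), (2/5) = -1.
Reached (1/5) = 1. Collecting the sign flips along the way, the symbol is -1.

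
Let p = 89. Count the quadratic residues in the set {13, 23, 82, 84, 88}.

(13/89) = -1 → non-residue.
(23/89) = -1 → non-residue.
(82/89) = -1 → non-residue.
(84/89) = +1 → QR.
(88/89) = +1 → QR.
Total quadratic residues among the 5: 2.

2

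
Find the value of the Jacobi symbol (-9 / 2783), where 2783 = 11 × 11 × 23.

-1

First reduce: -9 ≡ 2774 (mod 2783).
Pull out 2: since 2783 ≡ 7 (mod 8), (2/2783) = +1.
Reciprocity: 1387 ≡ 3 and 2783 ≡ 3 (mod 4), so (1387/2783) = −(2783/1387).
Reduce top mod 1387: now compute (9/1387).
Reciprocity: 9 ≡ 1 and 1387 ≡ 3 (mod 4), so (9/1387) = +(1387/9).
Reduce top mod 9: now compute (1/9).
Reached (1/9) = 1. Collecting the sign flips along the way, the symbol is -1.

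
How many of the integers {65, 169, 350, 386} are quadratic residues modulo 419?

(65/419) = +1 → QR.
(169/419) = +1 → QR.
(350/419) = -1 → non-residue.
(386/419) = +1 → QR.
Total quadratic residues among the 4: 3.

3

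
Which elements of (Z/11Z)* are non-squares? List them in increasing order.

Square k = 1,…,5 (k and 11−k give the same square):
1²=1, 2²=4, 3²=9, 4²≡5, 5²≡3 (mod 11).
The residues are {1, 3, 4, 5, 9}; the non-residues are the remaining 5 nonzero classes.

2 6 7 8 10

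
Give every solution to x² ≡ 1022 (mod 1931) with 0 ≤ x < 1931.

712, 1219

Since 1931 ≡ 3 (mod 4), a square root of 1022 is 1022^((1931+1)/4) = 1022^483 mod 1931.
Repeated squaring: 1022^2≡1744, 1022^4≡211, 1022^8≡108, 1022^16≡78, 1022^32≡291, 1022^64≡1648, 1022^128≡918, 1022^256≡808 (mod 1931).
1022^483 = 1022^(256+128+64+32+2+1) ≡ 712 (mod 1931).
Check: 712² = 506944 ≡ 1022 (mod 1931). The two roots are 712 and 1219.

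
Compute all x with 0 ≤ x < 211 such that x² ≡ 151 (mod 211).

Since 211 ≡ 3 (mod 4), a square root of 151 is 151^((211+1)/4) = 151^53 mod 211.
Repeated squaring: 151^2≡13, 151^4≡169, 151^8≡76, 151^16≡79, 151^32≡122 (mod 211).
151^53 = 151^(32+16+4+1) ≡ 183 (mod 211).
Check: 183² = 33489 ≡ 151 (mod 211). The two roots are 28 and 183.

28, 183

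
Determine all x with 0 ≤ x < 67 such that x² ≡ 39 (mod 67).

Since 67 ≡ 3 (mod 4), a square root of 39 is 39^((67+1)/4) = 39^17 mod 67.
Repeated squaring: 39^2≡47, 39^4≡65, 39^8≡4, 39^16≡16 (mod 67).
39^17 = 39^(16+1) ≡ 21 (mod 67).
Check: 21² = 441 ≡ 39 (mod 67). The two roots are 21 and 46.

21, 46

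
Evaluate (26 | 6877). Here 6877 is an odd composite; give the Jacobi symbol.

0

Pull out 2: since 6877 ≡ 5 (mod 8), (2/6877) = -1.
Reciprocity: 13 ≡ 1 and 6877 ≡ 1 (mod 4), so (13/6877) = +(6877/13).
Reduce top mod 13: now compute (0/13).
Top reduces to 0: gcd > 1, so the symbol is 0.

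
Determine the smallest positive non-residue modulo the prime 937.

5

(2/937) = +1, so 2 is a residue.
(3/937) = +1, so 3 is a residue.
(4/937) = +1, so 4 is a residue.
(5/937) = −1, so 5 is the smallest positive non-residue mod 937.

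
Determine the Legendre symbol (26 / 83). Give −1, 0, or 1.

Pull out 2: since 83 ≡ 3 (mod 8), (2/83) = -1.
Reciprocity: 13 ≡ 1 and 83 ≡ 3 (mod 4), so (13/83) = +(83/13).
Reduce top mod 13: now compute (5/13).
Reciprocity: 5 ≡ 1 and 13 ≡ 1 (mod 4), so (5/13) = +(13/5).
Reduce top mod 5: now compute (3/5).
Reciprocity: 3 ≡ 3 and 5 ≡ 1 (mod 4), so (3/5) = +(5/3).
Reduce top mod 3: now compute (2/3).
Pull out 2: since 3 ≡ 3 (mod 8), (2/3) = -1.
Reached (1/3) = 1. Collecting the sign flips along the way, the symbol is +1.

1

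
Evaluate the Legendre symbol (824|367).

-1

First reduce: 824 ≡ 90 (mod 367).
Pull out 2: since 367 ≡ 7 (mod 8), (2/367) = +1.
Reciprocity: 45 ≡ 1 and 367 ≡ 3 (mod 4), so (45/367) = +(367/45).
Reduce top mod 45: now compute (7/45).
Reciprocity: 7 ≡ 3 and 45 ≡ 1 (mod 4), so (7/45) = +(45/7).
Reduce top mod 7: now compute (3/7).
Reciprocity: 3 ≡ 3 and 7 ≡ 3 (mod 4), so (3/7) = −(7/3).
Reduce top mod 3: now compute (1/3).
Reached (1/3) = 1. Collecting the sign flips along the way, the symbol is -1.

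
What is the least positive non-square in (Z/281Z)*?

3

(2/281) = +1, so 2 is a residue.
(3/281) = −1, so 3 is the smallest positive non-residue mod 281.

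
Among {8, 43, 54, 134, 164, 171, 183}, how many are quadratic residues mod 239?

(8/239) = +1 → QR.
(43/239) = -1 → non-residue.
(54/239) = +1 → QR.
(134/239) = +1 → QR.
(164/239) = -1 → non-residue.
(171/239) = -1 → non-residue.
(183/239) = +1 → QR.
Total quadratic residues among the 7: 4.

4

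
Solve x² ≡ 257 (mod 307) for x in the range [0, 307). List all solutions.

Since 307 ≡ 3 (mod 4), a square root of 257 is 257^((307+1)/4) = 257^77 mod 307.
Repeated squaring: 257^2≡44, 257^4≡94, 257^8≡240, 257^16≡191, 257^32≡255, 257^64≡248 (mod 307).
257^77 = 257^(64+8+4+1) ≡ 233 (mod 307).
Check: 233² = 54289 ≡ 257 (mod 307). The two roots are 74 and 233.

74, 233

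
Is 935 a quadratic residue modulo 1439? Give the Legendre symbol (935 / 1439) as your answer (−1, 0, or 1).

Reciprocity: 935 ≡ 3 and 1439 ≡ 3 (mod 4), so (935/1439) = −(1439/935).
Reduce top mod 935: now compute (504/935).
Pull out 2^3: since 935 ≡ 7 (mod 8), (2/935) = +1, so (2/935)^3 = +1.
Reciprocity: 63 ≡ 3 and 935 ≡ 3 (mod 4), so (63/935) = −(935/63).
Reduce top mod 63: now compute (53/63).
Reciprocity: 53 ≡ 1 and 63 ≡ 3 (mod 4), so (53/63) = +(63/53).
Reduce top mod 53: now compute (10/53).
Pull out 2: since 53 ≡ 5 (mod 8), (2/53) = -1.
Reciprocity: 5 ≡ 1 and 53 ≡ 1 (mod 4), so (5/53) = +(53/5).
Reduce top mod 5: now compute (3/5).
Reciprocity: 3 ≡ 3 and 5 ≡ 1 (mod 4), so (3/5) = +(5/3).
Reduce top mod 3: now compute (2/3).
Pull out 2: since 3 ≡ 3 (mod 8), (2/3) = -1.
Reached (1/3) = 1. Collecting the sign flips along the way, the symbol is +1.

1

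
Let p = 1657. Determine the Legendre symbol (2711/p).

1

First reduce: 2711 ≡ 1054 (mod 1657).
Pull out 2: since 1657 ≡ 1 (mod 8), (2/1657) = +1.
Reciprocity: 527 ≡ 3 and 1657 ≡ 1 (mod 4), so (527/1657) = +(1657/527).
Reduce top mod 527: now compute (76/527).
Pull out 2^2: since 527 ≡ 7 (mod 8), (2/527) = +1, so (2/527)^2 = +1.
Reciprocity: 19 ≡ 3 and 527 ≡ 3 (mod 4), so (19/527) = −(527/19).
Reduce top mod 19: now compute (14/19).
Pull out 2: since 19 ≡ 3 (mod 8), (2/19) = -1.
Reciprocity: 7 ≡ 3 and 19 ≡ 3 (mod 4), so (7/19) = −(19/7).
Reduce top mod 7: now compute (5/7).
Reciprocity: 5 ≡ 1 and 7 ≡ 3 (mod 4), so (5/7) = +(7/5).
Reduce top mod 5: now compute (2/5).
Pull out 2: since 5 ≡ 5 (mod 8), (2/5) = -1.
Reached (1/5) = 1. Collecting the sign flips along the way, the symbol is +1.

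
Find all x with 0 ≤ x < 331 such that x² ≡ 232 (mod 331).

Since 331 ≡ 3 (mod 4), a square root of 232 is 232^((331+1)/4) = 232^83 mod 331.
Repeated squaring: 232^2≡202, 232^4≡91, 232^8≡6, 232^16≡36, 232^32≡303, 232^64≡122 (mod 331).
232^83 = 232^(64+16+2+1) ≡ 296 (mod 331).
Check: 296² = 87616 ≡ 232 (mod 331). The two roots are 35 and 296.

35, 296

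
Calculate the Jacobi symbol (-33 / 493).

First reduce: -33 ≡ 460 (mod 493).
Pull out 2^2: since 493 ≡ 5 (mod 8), (2/493) = -1, so (2/493)^2 = +1.
Reciprocity: 115 ≡ 3 and 493 ≡ 1 (mod 4), so (115/493) = +(493/115).
Reduce top mod 115: now compute (33/115).
Reciprocity: 33 ≡ 1 and 115 ≡ 3 (mod 4), so (33/115) = +(115/33).
Reduce top mod 33: now compute (16/33).
Pull out 2^4: since 33 ≡ 1 (mod 8), (2/33) = +1, so (2/33)^4 = +1.
Reached (1/33) = 1. Collecting the sign flips along the way, the symbol is +1.

1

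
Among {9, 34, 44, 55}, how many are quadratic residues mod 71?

(9/71) = +1 → QR.
(34/71) = -1 → non-residue.
(44/71) = -1 → non-residue.
(55/71) = -1 → non-residue.
Total quadratic residues among the 4: 1.

1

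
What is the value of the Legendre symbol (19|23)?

-1

Reciprocity: 19 ≡ 3 and 23 ≡ 3 (mod 4), so (19/23) = −(23/19).
Reduce top mod 19: now compute (4/19).
Pull out 2^2: since 19 ≡ 3 (mod 8), (2/19) = -1, so (2/19)^2 = +1.
Reached (1/19) = 1. Collecting the sign flips along the way, the symbol is -1.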